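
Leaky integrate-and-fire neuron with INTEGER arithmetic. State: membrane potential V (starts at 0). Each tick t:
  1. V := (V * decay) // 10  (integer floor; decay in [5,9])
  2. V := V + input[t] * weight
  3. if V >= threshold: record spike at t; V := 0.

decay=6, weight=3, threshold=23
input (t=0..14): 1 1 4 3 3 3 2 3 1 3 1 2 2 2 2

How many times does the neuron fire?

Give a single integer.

Answer: 0

Derivation:
t=0: input=1 -> V=3
t=1: input=1 -> V=4
t=2: input=4 -> V=14
t=3: input=3 -> V=17
t=4: input=3 -> V=19
t=5: input=3 -> V=20
t=6: input=2 -> V=18
t=7: input=3 -> V=19
t=8: input=1 -> V=14
t=9: input=3 -> V=17
t=10: input=1 -> V=13
t=11: input=2 -> V=13
t=12: input=2 -> V=13
t=13: input=2 -> V=13
t=14: input=2 -> V=13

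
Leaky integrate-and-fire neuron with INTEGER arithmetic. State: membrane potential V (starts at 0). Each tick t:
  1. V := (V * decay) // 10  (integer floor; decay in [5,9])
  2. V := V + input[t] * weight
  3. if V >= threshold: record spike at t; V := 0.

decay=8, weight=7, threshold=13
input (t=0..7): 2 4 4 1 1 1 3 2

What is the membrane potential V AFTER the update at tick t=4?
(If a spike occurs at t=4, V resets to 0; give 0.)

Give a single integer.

Answer: 12

Derivation:
t=0: input=2 -> V=0 FIRE
t=1: input=4 -> V=0 FIRE
t=2: input=4 -> V=0 FIRE
t=3: input=1 -> V=7
t=4: input=1 -> V=12
t=5: input=1 -> V=0 FIRE
t=6: input=3 -> V=0 FIRE
t=7: input=2 -> V=0 FIRE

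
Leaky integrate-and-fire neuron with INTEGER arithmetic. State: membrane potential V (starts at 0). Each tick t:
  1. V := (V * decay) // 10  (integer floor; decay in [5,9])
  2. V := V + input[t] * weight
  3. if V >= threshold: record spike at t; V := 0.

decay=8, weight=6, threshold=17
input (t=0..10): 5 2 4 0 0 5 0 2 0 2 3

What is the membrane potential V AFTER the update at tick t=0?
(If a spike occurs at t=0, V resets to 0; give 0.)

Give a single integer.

Answer: 0

Derivation:
t=0: input=5 -> V=0 FIRE
t=1: input=2 -> V=12
t=2: input=4 -> V=0 FIRE
t=3: input=0 -> V=0
t=4: input=0 -> V=0
t=5: input=5 -> V=0 FIRE
t=6: input=0 -> V=0
t=7: input=2 -> V=12
t=8: input=0 -> V=9
t=9: input=2 -> V=0 FIRE
t=10: input=3 -> V=0 FIRE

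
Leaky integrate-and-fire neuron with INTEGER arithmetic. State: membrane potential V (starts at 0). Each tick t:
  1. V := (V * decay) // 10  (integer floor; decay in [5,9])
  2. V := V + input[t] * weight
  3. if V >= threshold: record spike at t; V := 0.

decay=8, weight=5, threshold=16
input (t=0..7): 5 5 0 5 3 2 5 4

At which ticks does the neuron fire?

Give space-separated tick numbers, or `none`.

Answer: 0 1 3 5 6 7

Derivation:
t=0: input=5 -> V=0 FIRE
t=1: input=5 -> V=0 FIRE
t=2: input=0 -> V=0
t=3: input=5 -> V=0 FIRE
t=4: input=3 -> V=15
t=5: input=2 -> V=0 FIRE
t=6: input=5 -> V=0 FIRE
t=7: input=4 -> V=0 FIRE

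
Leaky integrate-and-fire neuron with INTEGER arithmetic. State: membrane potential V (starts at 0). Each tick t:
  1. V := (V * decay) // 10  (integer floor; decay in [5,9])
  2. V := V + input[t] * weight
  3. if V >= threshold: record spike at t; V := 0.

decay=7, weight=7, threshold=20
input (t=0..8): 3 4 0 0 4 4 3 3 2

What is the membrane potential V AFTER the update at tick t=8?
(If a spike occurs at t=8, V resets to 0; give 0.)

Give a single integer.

t=0: input=3 -> V=0 FIRE
t=1: input=4 -> V=0 FIRE
t=2: input=0 -> V=0
t=3: input=0 -> V=0
t=4: input=4 -> V=0 FIRE
t=5: input=4 -> V=0 FIRE
t=6: input=3 -> V=0 FIRE
t=7: input=3 -> V=0 FIRE
t=8: input=2 -> V=14

Answer: 14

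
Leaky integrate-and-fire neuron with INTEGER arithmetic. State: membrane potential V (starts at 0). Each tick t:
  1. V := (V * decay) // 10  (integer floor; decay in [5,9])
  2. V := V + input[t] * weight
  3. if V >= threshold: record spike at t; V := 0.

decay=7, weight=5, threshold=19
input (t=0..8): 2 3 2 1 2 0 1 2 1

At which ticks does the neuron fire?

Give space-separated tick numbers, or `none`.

Answer: 1 7

Derivation:
t=0: input=2 -> V=10
t=1: input=3 -> V=0 FIRE
t=2: input=2 -> V=10
t=3: input=1 -> V=12
t=4: input=2 -> V=18
t=5: input=0 -> V=12
t=6: input=1 -> V=13
t=7: input=2 -> V=0 FIRE
t=8: input=1 -> V=5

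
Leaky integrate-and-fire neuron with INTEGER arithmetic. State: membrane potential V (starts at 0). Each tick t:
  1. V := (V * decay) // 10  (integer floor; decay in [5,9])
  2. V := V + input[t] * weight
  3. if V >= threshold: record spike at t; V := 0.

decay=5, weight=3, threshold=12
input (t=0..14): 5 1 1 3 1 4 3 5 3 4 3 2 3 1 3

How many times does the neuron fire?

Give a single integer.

t=0: input=5 -> V=0 FIRE
t=1: input=1 -> V=3
t=2: input=1 -> V=4
t=3: input=3 -> V=11
t=4: input=1 -> V=8
t=5: input=4 -> V=0 FIRE
t=6: input=3 -> V=9
t=7: input=5 -> V=0 FIRE
t=8: input=3 -> V=9
t=9: input=4 -> V=0 FIRE
t=10: input=3 -> V=9
t=11: input=2 -> V=10
t=12: input=3 -> V=0 FIRE
t=13: input=1 -> V=3
t=14: input=3 -> V=10

Answer: 5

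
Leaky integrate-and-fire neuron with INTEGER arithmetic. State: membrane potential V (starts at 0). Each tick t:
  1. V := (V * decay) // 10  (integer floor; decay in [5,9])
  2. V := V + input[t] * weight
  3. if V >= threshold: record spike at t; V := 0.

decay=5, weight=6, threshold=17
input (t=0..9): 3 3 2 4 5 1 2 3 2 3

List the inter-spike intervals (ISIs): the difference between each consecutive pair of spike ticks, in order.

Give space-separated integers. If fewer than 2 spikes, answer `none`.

t=0: input=3 -> V=0 FIRE
t=1: input=3 -> V=0 FIRE
t=2: input=2 -> V=12
t=3: input=4 -> V=0 FIRE
t=4: input=5 -> V=0 FIRE
t=5: input=1 -> V=6
t=6: input=2 -> V=15
t=7: input=3 -> V=0 FIRE
t=8: input=2 -> V=12
t=9: input=3 -> V=0 FIRE

Answer: 1 2 1 3 2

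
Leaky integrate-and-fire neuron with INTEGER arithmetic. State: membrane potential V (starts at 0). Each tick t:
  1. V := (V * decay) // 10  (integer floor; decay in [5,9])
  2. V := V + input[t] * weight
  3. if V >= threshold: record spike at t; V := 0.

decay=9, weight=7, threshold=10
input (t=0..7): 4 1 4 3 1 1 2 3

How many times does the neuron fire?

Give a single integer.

Answer: 6

Derivation:
t=0: input=4 -> V=0 FIRE
t=1: input=1 -> V=7
t=2: input=4 -> V=0 FIRE
t=3: input=3 -> V=0 FIRE
t=4: input=1 -> V=7
t=5: input=1 -> V=0 FIRE
t=6: input=2 -> V=0 FIRE
t=7: input=3 -> V=0 FIRE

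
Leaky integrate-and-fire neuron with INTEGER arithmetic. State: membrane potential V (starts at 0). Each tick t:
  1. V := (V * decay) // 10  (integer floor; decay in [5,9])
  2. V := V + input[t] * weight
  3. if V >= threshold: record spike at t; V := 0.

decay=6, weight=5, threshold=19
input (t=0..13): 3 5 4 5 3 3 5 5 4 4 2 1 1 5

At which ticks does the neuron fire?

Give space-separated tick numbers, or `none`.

Answer: 1 2 3 5 6 7 8 9 13

Derivation:
t=0: input=3 -> V=15
t=1: input=5 -> V=0 FIRE
t=2: input=4 -> V=0 FIRE
t=3: input=5 -> V=0 FIRE
t=4: input=3 -> V=15
t=5: input=3 -> V=0 FIRE
t=6: input=5 -> V=0 FIRE
t=7: input=5 -> V=0 FIRE
t=8: input=4 -> V=0 FIRE
t=9: input=4 -> V=0 FIRE
t=10: input=2 -> V=10
t=11: input=1 -> V=11
t=12: input=1 -> V=11
t=13: input=5 -> V=0 FIRE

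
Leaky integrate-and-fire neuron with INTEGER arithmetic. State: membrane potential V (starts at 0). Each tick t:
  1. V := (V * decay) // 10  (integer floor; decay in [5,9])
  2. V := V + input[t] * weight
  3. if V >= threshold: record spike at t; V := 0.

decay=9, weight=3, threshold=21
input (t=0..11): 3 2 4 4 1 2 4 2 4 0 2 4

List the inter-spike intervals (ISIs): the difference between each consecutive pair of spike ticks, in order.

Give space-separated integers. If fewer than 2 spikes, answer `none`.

Answer: 4 5

Derivation:
t=0: input=3 -> V=9
t=1: input=2 -> V=14
t=2: input=4 -> V=0 FIRE
t=3: input=4 -> V=12
t=4: input=1 -> V=13
t=5: input=2 -> V=17
t=6: input=4 -> V=0 FIRE
t=7: input=2 -> V=6
t=8: input=4 -> V=17
t=9: input=0 -> V=15
t=10: input=2 -> V=19
t=11: input=4 -> V=0 FIRE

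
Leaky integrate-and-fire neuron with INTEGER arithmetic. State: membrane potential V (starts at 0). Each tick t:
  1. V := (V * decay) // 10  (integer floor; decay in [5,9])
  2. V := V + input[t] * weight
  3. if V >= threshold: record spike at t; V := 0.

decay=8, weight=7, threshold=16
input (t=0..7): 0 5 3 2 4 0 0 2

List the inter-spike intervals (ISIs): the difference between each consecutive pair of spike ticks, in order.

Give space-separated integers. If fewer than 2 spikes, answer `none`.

Answer: 1 2

Derivation:
t=0: input=0 -> V=0
t=1: input=5 -> V=0 FIRE
t=2: input=3 -> V=0 FIRE
t=3: input=2 -> V=14
t=4: input=4 -> V=0 FIRE
t=5: input=0 -> V=0
t=6: input=0 -> V=0
t=7: input=2 -> V=14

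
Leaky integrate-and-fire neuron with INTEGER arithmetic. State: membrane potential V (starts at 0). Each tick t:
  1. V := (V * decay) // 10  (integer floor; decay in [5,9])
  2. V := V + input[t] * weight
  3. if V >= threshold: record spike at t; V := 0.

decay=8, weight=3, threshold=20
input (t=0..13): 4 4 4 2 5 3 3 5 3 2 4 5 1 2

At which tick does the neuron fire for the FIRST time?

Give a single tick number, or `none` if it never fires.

Answer: 1

Derivation:
t=0: input=4 -> V=12
t=1: input=4 -> V=0 FIRE
t=2: input=4 -> V=12
t=3: input=2 -> V=15
t=4: input=5 -> V=0 FIRE
t=5: input=3 -> V=9
t=6: input=3 -> V=16
t=7: input=5 -> V=0 FIRE
t=8: input=3 -> V=9
t=9: input=2 -> V=13
t=10: input=4 -> V=0 FIRE
t=11: input=5 -> V=15
t=12: input=1 -> V=15
t=13: input=2 -> V=18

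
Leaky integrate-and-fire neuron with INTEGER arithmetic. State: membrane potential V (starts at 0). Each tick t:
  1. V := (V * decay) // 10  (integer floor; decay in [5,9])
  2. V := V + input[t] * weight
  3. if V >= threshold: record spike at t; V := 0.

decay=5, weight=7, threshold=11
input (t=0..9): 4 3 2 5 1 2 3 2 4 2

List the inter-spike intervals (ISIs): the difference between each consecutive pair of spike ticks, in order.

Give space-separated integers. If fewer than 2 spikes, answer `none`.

Answer: 1 1 1 2 1 1 1 1

Derivation:
t=0: input=4 -> V=0 FIRE
t=1: input=3 -> V=0 FIRE
t=2: input=2 -> V=0 FIRE
t=3: input=5 -> V=0 FIRE
t=4: input=1 -> V=7
t=5: input=2 -> V=0 FIRE
t=6: input=3 -> V=0 FIRE
t=7: input=2 -> V=0 FIRE
t=8: input=4 -> V=0 FIRE
t=9: input=2 -> V=0 FIRE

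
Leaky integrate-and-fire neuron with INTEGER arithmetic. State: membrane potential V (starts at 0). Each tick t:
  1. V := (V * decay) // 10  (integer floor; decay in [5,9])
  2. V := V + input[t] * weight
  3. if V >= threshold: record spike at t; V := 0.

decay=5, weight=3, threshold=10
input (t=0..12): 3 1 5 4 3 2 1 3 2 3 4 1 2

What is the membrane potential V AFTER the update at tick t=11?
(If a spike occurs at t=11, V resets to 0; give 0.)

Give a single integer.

Answer: 3

Derivation:
t=0: input=3 -> V=9
t=1: input=1 -> V=7
t=2: input=5 -> V=0 FIRE
t=3: input=4 -> V=0 FIRE
t=4: input=3 -> V=9
t=5: input=2 -> V=0 FIRE
t=6: input=1 -> V=3
t=7: input=3 -> V=0 FIRE
t=8: input=2 -> V=6
t=9: input=3 -> V=0 FIRE
t=10: input=4 -> V=0 FIRE
t=11: input=1 -> V=3
t=12: input=2 -> V=7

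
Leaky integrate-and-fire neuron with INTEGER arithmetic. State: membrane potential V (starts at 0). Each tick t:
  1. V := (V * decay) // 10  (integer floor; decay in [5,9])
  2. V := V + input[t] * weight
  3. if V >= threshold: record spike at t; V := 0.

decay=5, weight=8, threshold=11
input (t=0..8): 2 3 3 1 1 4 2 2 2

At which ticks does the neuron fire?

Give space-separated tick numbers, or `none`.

Answer: 0 1 2 4 5 6 7 8

Derivation:
t=0: input=2 -> V=0 FIRE
t=1: input=3 -> V=0 FIRE
t=2: input=3 -> V=0 FIRE
t=3: input=1 -> V=8
t=4: input=1 -> V=0 FIRE
t=5: input=4 -> V=0 FIRE
t=6: input=2 -> V=0 FIRE
t=7: input=2 -> V=0 FIRE
t=8: input=2 -> V=0 FIRE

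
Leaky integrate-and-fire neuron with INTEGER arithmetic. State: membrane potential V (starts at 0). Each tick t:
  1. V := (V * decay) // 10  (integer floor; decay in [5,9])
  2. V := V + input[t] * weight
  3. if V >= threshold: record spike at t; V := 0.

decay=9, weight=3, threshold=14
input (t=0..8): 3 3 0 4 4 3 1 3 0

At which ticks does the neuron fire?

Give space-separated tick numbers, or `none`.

Answer: 1 4 7

Derivation:
t=0: input=3 -> V=9
t=1: input=3 -> V=0 FIRE
t=2: input=0 -> V=0
t=3: input=4 -> V=12
t=4: input=4 -> V=0 FIRE
t=5: input=3 -> V=9
t=6: input=1 -> V=11
t=7: input=3 -> V=0 FIRE
t=8: input=0 -> V=0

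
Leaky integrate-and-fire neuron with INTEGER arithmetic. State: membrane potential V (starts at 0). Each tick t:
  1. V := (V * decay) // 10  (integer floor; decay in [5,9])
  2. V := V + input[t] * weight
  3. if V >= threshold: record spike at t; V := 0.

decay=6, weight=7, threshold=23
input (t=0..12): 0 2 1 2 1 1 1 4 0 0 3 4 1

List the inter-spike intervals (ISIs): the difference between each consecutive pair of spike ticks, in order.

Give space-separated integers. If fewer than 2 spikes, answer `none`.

Answer: 4 4

Derivation:
t=0: input=0 -> V=0
t=1: input=2 -> V=14
t=2: input=1 -> V=15
t=3: input=2 -> V=0 FIRE
t=4: input=1 -> V=7
t=5: input=1 -> V=11
t=6: input=1 -> V=13
t=7: input=4 -> V=0 FIRE
t=8: input=0 -> V=0
t=9: input=0 -> V=0
t=10: input=3 -> V=21
t=11: input=4 -> V=0 FIRE
t=12: input=1 -> V=7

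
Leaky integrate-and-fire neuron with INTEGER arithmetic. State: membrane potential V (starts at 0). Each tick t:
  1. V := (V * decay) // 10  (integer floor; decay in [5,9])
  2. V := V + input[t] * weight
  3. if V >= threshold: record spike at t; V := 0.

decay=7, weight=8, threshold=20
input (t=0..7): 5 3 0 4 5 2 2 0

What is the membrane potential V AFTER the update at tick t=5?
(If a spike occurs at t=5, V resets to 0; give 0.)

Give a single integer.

Answer: 16

Derivation:
t=0: input=5 -> V=0 FIRE
t=1: input=3 -> V=0 FIRE
t=2: input=0 -> V=0
t=3: input=4 -> V=0 FIRE
t=4: input=5 -> V=0 FIRE
t=5: input=2 -> V=16
t=6: input=2 -> V=0 FIRE
t=7: input=0 -> V=0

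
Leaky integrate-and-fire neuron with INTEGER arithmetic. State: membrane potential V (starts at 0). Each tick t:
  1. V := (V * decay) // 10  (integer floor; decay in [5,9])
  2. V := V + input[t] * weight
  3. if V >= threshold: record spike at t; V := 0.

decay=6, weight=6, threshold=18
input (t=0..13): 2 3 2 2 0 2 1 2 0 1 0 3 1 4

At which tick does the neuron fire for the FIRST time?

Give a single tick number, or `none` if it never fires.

t=0: input=2 -> V=12
t=1: input=3 -> V=0 FIRE
t=2: input=2 -> V=12
t=3: input=2 -> V=0 FIRE
t=4: input=0 -> V=0
t=5: input=2 -> V=12
t=6: input=1 -> V=13
t=7: input=2 -> V=0 FIRE
t=8: input=0 -> V=0
t=9: input=1 -> V=6
t=10: input=0 -> V=3
t=11: input=3 -> V=0 FIRE
t=12: input=1 -> V=6
t=13: input=4 -> V=0 FIRE

Answer: 1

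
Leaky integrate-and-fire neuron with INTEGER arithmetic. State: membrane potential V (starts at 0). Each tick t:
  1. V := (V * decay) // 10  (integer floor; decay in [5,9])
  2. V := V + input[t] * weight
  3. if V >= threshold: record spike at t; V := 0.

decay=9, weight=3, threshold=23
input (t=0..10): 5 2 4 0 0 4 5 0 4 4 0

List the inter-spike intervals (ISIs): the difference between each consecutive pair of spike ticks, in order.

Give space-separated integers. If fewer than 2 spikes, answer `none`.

Answer: 4

Derivation:
t=0: input=5 -> V=15
t=1: input=2 -> V=19
t=2: input=4 -> V=0 FIRE
t=3: input=0 -> V=0
t=4: input=0 -> V=0
t=5: input=4 -> V=12
t=6: input=5 -> V=0 FIRE
t=7: input=0 -> V=0
t=8: input=4 -> V=12
t=9: input=4 -> V=22
t=10: input=0 -> V=19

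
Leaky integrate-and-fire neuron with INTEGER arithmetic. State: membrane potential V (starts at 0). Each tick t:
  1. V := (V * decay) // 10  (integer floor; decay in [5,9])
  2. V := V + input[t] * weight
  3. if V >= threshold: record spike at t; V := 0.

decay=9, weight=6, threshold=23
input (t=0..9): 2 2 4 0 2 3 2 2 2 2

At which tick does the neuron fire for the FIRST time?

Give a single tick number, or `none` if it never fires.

t=0: input=2 -> V=12
t=1: input=2 -> V=22
t=2: input=4 -> V=0 FIRE
t=3: input=0 -> V=0
t=4: input=2 -> V=12
t=5: input=3 -> V=0 FIRE
t=6: input=2 -> V=12
t=7: input=2 -> V=22
t=8: input=2 -> V=0 FIRE
t=9: input=2 -> V=12

Answer: 2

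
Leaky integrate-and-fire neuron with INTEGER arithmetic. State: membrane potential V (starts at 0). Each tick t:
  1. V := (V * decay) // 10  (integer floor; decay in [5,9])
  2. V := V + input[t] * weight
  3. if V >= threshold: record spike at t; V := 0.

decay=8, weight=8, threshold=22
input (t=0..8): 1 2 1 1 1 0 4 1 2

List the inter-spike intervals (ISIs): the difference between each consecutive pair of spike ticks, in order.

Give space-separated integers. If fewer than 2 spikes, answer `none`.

Answer: 5 2

Derivation:
t=0: input=1 -> V=8
t=1: input=2 -> V=0 FIRE
t=2: input=1 -> V=8
t=3: input=1 -> V=14
t=4: input=1 -> V=19
t=5: input=0 -> V=15
t=6: input=4 -> V=0 FIRE
t=7: input=1 -> V=8
t=8: input=2 -> V=0 FIRE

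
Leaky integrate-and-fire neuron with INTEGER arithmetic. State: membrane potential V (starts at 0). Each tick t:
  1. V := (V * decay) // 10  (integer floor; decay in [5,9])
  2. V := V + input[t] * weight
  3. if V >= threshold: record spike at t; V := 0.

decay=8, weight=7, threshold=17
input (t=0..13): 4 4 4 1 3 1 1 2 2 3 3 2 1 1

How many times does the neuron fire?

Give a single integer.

t=0: input=4 -> V=0 FIRE
t=1: input=4 -> V=0 FIRE
t=2: input=4 -> V=0 FIRE
t=3: input=1 -> V=7
t=4: input=3 -> V=0 FIRE
t=5: input=1 -> V=7
t=6: input=1 -> V=12
t=7: input=2 -> V=0 FIRE
t=8: input=2 -> V=14
t=9: input=3 -> V=0 FIRE
t=10: input=3 -> V=0 FIRE
t=11: input=2 -> V=14
t=12: input=1 -> V=0 FIRE
t=13: input=1 -> V=7

Answer: 8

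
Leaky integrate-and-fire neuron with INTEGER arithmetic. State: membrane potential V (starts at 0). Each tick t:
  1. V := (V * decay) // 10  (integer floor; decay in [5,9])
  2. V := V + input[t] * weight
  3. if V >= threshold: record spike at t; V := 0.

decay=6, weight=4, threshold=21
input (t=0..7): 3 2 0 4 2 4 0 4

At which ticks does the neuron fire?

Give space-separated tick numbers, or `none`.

t=0: input=3 -> V=12
t=1: input=2 -> V=15
t=2: input=0 -> V=9
t=3: input=4 -> V=0 FIRE
t=4: input=2 -> V=8
t=5: input=4 -> V=20
t=6: input=0 -> V=12
t=7: input=4 -> V=0 FIRE

Answer: 3 7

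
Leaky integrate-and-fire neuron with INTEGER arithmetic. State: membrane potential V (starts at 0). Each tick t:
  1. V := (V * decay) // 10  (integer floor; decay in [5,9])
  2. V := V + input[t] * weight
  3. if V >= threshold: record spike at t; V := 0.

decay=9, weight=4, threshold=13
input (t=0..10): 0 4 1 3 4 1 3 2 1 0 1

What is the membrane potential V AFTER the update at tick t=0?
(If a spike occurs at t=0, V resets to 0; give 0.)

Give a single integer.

Answer: 0

Derivation:
t=0: input=0 -> V=0
t=1: input=4 -> V=0 FIRE
t=2: input=1 -> V=4
t=3: input=3 -> V=0 FIRE
t=4: input=4 -> V=0 FIRE
t=5: input=1 -> V=4
t=6: input=3 -> V=0 FIRE
t=7: input=2 -> V=8
t=8: input=1 -> V=11
t=9: input=0 -> V=9
t=10: input=1 -> V=12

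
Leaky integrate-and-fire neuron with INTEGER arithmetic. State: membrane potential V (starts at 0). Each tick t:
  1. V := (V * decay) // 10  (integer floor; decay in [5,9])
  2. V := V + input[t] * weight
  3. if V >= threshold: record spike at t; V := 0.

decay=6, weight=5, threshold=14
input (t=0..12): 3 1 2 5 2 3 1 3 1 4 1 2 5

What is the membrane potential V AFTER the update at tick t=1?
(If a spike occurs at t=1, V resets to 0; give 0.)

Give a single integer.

Answer: 5

Derivation:
t=0: input=3 -> V=0 FIRE
t=1: input=1 -> V=5
t=2: input=2 -> V=13
t=3: input=5 -> V=0 FIRE
t=4: input=2 -> V=10
t=5: input=3 -> V=0 FIRE
t=6: input=1 -> V=5
t=7: input=3 -> V=0 FIRE
t=8: input=1 -> V=5
t=9: input=4 -> V=0 FIRE
t=10: input=1 -> V=5
t=11: input=2 -> V=13
t=12: input=5 -> V=0 FIRE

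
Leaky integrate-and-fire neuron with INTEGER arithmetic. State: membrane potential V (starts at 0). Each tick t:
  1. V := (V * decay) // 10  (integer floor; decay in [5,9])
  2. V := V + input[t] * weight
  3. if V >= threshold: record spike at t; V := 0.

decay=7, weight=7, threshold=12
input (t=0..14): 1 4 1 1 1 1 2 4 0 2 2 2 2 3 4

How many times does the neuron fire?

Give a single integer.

t=0: input=1 -> V=7
t=1: input=4 -> V=0 FIRE
t=2: input=1 -> V=7
t=3: input=1 -> V=11
t=4: input=1 -> V=0 FIRE
t=5: input=1 -> V=7
t=6: input=2 -> V=0 FIRE
t=7: input=4 -> V=0 FIRE
t=8: input=0 -> V=0
t=9: input=2 -> V=0 FIRE
t=10: input=2 -> V=0 FIRE
t=11: input=2 -> V=0 FIRE
t=12: input=2 -> V=0 FIRE
t=13: input=3 -> V=0 FIRE
t=14: input=4 -> V=0 FIRE

Answer: 10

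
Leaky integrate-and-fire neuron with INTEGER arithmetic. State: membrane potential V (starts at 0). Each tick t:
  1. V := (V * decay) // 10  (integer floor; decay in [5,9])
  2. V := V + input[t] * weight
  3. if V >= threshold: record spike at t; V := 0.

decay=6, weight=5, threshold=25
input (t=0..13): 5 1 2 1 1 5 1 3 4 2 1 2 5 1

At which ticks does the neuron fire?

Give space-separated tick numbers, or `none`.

t=0: input=5 -> V=0 FIRE
t=1: input=1 -> V=5
t=2: input=2 -> V=13
t=3: input=1 -> V=12
t=4: input=1 -> V=12
t=5: input=5 -> V=0 FIRE
t=6: input=1 -> V=5
t=7: input=3 -> V=18
t=8: input=4 -> V=0 FIRE
t=9: input=2 -> V=10
t=10: input=1 -> V=11
t=11: input=2 -> V=16
t=12: input=5 -> V=0 FIRE
t=13: input=1 -> V=5

Answer: 0 5 8 12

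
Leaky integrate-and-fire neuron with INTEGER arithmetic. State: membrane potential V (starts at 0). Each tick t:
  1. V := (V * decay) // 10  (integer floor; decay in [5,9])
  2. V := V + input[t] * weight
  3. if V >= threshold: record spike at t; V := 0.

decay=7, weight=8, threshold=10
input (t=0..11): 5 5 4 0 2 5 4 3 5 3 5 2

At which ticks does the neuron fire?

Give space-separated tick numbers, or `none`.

Answer: 0 1 2 4 5 6 7 8 9 10 11

Derivation:
t=0: input=5 -> V=0 FIRE
t=1: input=5 -> V=0 FIRE
t=2: input=4 -> V=0 FIRE
t=3: input=0 -> V=0
t=4: input=2 -> V=0 FIRE
t=5: input=5 -> V=0 FIRE
t=6: input=4 -> V=0 FIRE
t=7: input=3 -> V=0 FIRE
t=8: input=5 -> V=0 FIRE
t=9: input=3 -> V=0 FIRE
t=10: input=5 -> V=0 FIRE
t=11: input=2 -> V=0 FIRE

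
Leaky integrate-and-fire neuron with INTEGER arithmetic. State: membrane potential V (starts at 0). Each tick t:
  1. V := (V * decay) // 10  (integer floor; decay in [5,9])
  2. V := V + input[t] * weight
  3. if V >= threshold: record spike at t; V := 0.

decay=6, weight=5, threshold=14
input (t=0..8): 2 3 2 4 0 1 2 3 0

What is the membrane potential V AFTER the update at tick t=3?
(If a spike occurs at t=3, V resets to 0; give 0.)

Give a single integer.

t=0: input=2 -> V=10
t=1: input=3 -> V=0 FIRE
t=2: input=2 -> V=10
t=3: input=4 -> V=0 FIRE
t=4: input=0 -> V=0
t=5: input=1 -> V=5
t=6: input=2 -> V=13
t=7: input=3 -> V=0 FIRE
t=8: input=0 -> V=0

Answer: 0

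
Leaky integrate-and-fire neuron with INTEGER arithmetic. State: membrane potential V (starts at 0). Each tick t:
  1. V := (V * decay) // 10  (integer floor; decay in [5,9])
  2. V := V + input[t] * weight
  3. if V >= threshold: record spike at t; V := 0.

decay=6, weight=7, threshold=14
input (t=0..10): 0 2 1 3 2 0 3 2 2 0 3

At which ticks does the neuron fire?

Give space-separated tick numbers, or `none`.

t=0: input=0 -> V=0
t=1: input=2 -> V=0 FIRE
t=2: input=1 -> V=7
t=3: input=3 -> V=0 FIRE
t=4: input=2 -> V=0 FIRE
t=5: input=0 -> V=0
t=6: input=3 -> V=0 FIRE
t=7: input=2 -> V=0 FIRE
t=8: input=2 -> V=0 FIRE
t=9: input=0 -> V=0
t=10: input=3 -> V=0 FIRE

Answer: 1 3 4 6 7 8 10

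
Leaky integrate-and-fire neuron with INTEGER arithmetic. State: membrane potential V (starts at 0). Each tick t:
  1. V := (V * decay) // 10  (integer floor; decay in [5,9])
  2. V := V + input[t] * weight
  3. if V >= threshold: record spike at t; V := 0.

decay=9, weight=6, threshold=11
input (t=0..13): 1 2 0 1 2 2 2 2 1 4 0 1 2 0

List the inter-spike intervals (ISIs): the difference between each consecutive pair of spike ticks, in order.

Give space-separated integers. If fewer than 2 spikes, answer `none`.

Answer: 3 1 1 1 2 3

Derivation:
t=0: input=1 -> V=6
t=1: input=2 -> V=0 FIRE
t=2: input=0 -> V=0
t=3: input=1 -> V=6
t=4: input=2 -> V=0 FIRE
t=5: input=2 -> V=0 FIRE
t=6: input=2 -> V=0 FIRE
t=7: input=2 -> V=0 FIRE
t=8: input=1 -> V=6
t=9: input=4 -> V=0 FIRE
t=10: input=0 -> V=0
t=11: input=1 -> V=6
t=12: input=2 -> V=0 FIRE
t=13: input=0 -> V=0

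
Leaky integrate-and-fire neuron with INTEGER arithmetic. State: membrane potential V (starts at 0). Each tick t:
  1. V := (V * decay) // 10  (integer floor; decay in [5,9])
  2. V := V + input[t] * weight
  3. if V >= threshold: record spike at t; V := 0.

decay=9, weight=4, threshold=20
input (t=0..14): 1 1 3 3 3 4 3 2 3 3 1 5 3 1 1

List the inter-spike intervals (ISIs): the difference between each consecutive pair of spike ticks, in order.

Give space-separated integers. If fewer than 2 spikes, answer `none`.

Answer: 2 3 3

Derivation:
t=0: input=1 -> V=4
t=1: input=1 -> V=7
t=2: input=3 -> V=18
t=3: input=3 -> V=0 FIRE
t=4: input=3 -> V=12
t=5: input=4 -> V=0 FIRE
t=6: input=3 -> V=12
t=7: input=2 -> V=18
t=8: input=3 -> V=0 FIRE
t=9: input=3 -> V=12
t=10: input=1 -> V=14
t=11: input=5 -> V=0 FIRE
t=12: input=3 -> V=12
t=13: input=1 -> V=14
t=14: input=1 -> V=16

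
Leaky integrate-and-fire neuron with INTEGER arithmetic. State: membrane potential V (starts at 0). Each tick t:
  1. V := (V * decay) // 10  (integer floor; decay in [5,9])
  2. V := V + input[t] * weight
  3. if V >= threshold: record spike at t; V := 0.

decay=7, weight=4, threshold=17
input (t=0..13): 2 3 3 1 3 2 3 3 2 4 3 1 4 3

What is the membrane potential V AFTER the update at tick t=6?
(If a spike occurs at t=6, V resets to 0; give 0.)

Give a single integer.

t=0: input=2 -> V=8
t=1: input=3 -> V=0 FIRE
t=2: input=3 -> V=12
t=3: input=1 -> V=12
t=4: input=3 -> V=0 FIRE
t=5: input=2 -> V=8
t=6: input=3 -> V=0 FIRE
t=7: input=3 -> V=12
t=8: input=2 -> V=16
t=9: input=4 -> V=0 FIRE
t=10: input=3 -> V=12
t=11: input=1 -> V=12
t=12: input=4 -> V=0 FIRE
t=13: input=3 -> V=12

Answer: 0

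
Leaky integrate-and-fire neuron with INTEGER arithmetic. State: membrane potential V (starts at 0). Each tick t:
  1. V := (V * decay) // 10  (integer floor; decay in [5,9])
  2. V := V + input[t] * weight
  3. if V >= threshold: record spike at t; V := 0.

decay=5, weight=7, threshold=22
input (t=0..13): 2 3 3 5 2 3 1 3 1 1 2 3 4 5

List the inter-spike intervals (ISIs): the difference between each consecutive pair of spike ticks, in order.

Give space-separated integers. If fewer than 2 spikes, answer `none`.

t=0: input=2 -> V=14
t=1: input=3 -> V=0 FIRE
t=2: input=3 -> V=21
t=3: input=5 -> V=0 FIRE
t=4: input=2 -> V=14
t=5: input=3 -> V=0 FIRE
t=6: input=1 -> V=7
t=7: input=3 -> V=0 FIRE
t=8: input=1 -> V=7
t=9: input=1 -> V=10
t=10: input=2 -> V=19
t=11: input=3 -> V=0 FIRE
t=12: input=4 -> V=0 FIRE
t=13: input=5 -> V=0 FIRE

Answer: 2 2 2 4 1 1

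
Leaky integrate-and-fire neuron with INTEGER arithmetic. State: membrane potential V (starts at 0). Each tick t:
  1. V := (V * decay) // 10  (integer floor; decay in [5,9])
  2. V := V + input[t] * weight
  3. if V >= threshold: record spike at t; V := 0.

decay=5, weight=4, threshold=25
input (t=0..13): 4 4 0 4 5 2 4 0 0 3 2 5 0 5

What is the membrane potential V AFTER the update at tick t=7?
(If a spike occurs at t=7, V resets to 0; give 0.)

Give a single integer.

t=0: input=4 -> V=16
t=1: input=4 -> V=24
t=2: input=0 -> V=12
t=3: input=4 -> V=22
t=4: input=5 -> V=0 FIRE
t=5: input=2 -> V=8
t=6: input=4 -> V=20
t=7: input=0 -> V=10
t=8: input=0 -> V=5
t=9: input=3 -> V=14
t=10: input=2 -> V=15
t=11: input=5 -> V=0 FIRE
t=12: input=0 -> V=0
t=13: input=5 -> V=20

Answer: 10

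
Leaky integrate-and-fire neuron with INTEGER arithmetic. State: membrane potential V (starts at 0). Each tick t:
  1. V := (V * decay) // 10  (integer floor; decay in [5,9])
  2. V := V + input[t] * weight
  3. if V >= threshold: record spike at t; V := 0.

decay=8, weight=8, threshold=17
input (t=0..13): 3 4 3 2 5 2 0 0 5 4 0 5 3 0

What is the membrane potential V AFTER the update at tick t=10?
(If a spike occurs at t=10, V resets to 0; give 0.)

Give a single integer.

t=0: input=3 -> V=0 FIRE
t=1: input=4 -> V=0 FIRE
t=2: input=3 -> V=0 FIRE
t=3: input=2 -> V=16
t=4: input=5 -> V=0 FIRE
t=5: input=2 -> V=16
t=6: input=0 -> V=12
t=7: input=0 -> V=9
t=8: input=5 -> V=0 FIRE
t=9: input=4 -> V=0 FIRE
t=10: input=0 -> V=0
t=11: input=5 -> V=0 FIRE
t=12: input=3 -> V=0 FIRE
t=13: input=0 -> V=0

Answer: 0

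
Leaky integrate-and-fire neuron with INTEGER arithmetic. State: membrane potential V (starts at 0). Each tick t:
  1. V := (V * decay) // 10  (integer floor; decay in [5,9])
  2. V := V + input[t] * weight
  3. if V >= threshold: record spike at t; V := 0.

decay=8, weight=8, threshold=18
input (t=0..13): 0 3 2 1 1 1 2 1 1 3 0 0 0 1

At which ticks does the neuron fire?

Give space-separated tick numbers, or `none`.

t=0: input=0 -> V=0
t=1: input=3 -> V=0 FIRE
t=2: input=2 -> V=16
t=3: input=1 -> V=0 FIRE
t=4: input=1 -> V=8
t=5: input=1 -> V=14
t=6: input=2 -> V=0 FIRE
t=7: input=1 -> V=8
t=8: input=1 -> V=14
t=9: input=3 -> V=0 FIRE
t=10: input=0 -> V=0
t=11: input=0 -> V=0
t=12: input=0 -> V=0
t=13: input=1 -> V=8

Answer: 1 3 6 9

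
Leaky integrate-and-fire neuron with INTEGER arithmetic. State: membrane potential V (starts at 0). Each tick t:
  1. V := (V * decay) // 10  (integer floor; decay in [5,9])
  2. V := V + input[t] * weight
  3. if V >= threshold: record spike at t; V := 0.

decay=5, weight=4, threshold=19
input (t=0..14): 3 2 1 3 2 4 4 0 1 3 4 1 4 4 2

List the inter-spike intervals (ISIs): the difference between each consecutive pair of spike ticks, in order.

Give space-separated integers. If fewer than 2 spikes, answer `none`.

Answer: 5 3

Derivation:
t=0: input=3 -> V=12
t=1: input=2 -> V=14
t=2: input=1 -> V=11
t=3: input=3 -> V=17
t=4: input=2 -> V=16
t=5: input=4 -> V=0 FIRE
t=6: input=4 -> V=16
t=7: input=0 -> V=8
t=8: input=1 -> V=8
t=9: input=3 -> V=16
t=10: input=4 -> V=0 FIRE
t=11: input=1 -> V=4
t=12: input=4 -> V=18
t=13: input=4 -> V=0 FIRE
t=14: input=2 -> V=8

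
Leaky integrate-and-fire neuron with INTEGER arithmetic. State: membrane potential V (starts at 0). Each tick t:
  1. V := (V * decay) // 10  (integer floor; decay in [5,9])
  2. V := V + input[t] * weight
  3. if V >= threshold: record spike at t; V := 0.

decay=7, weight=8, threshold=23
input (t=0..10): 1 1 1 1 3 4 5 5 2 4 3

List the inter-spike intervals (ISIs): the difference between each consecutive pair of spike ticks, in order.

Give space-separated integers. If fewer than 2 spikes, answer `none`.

t=0: input=1 -> V=8
t=1: input=1 -> V=13
t=2: input=1 -> V=17
t=3: input=1 -> V=19
t=4: input=3 -> V=0 FIRE
t=5: input=4 -> V=0 FIRE
t=6: input=5 -> V=0 FIRE
t=7: input=5 -> V=0 FIRE
t=8: input=2 -> V=16
t=9: input=4 -> V=0 FIRE
t=10: input=3 -> V=0 FIRE

Answer: 1 1 1 2 1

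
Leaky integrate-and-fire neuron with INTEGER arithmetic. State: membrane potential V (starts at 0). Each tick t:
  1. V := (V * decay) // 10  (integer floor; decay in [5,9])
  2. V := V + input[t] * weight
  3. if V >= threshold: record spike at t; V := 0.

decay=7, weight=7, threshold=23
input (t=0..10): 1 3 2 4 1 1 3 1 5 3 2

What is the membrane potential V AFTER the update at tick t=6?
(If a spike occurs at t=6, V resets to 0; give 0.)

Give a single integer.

t=0: input=1 -> V=7
t=1: input=3 -> V=0 FIRE
t=2: input=2 -> V=14
t=3: input=4 -> V=0 FIRE
t=4: input=1 -> V=7
t=5: input=1 -> V=11
t=6: input=3 -> V=0 FIRE
t=7: input=1 -> V=7
t=8: input=5 -> V=0 FIRE
t=9: input=3 -> V=21
t=10: input=2 -> V=0 FIRE

Answer: 0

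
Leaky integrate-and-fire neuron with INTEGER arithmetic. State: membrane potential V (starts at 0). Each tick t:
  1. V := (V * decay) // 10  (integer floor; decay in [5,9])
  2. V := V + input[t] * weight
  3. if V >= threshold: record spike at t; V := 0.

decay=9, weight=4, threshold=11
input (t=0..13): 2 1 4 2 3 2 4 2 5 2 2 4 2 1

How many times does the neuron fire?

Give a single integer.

Answer: 8

Derivation:
t=0: input=2 -> V=8
t=1: input=1 -> V=0 FIRE
t=2: input=4 -> V=0 FIRE
t=3: input=2 -> V=8
t=4: input=3 -> V=0 FIRE
t=5: input=2 -> V=8
t=6: input=4 -> V=0 FIRE
t=7: input=2 -> V=8
t=8: input=5 -> V=0 FIRE
t=9: input=2 -> V=8
t=10: input=2 -> V=0 FIRE
t=11: input=4 -> V=0 FIRE
t=12: input=2 -> V=8
t=13: input=1 -> V=0 FIRE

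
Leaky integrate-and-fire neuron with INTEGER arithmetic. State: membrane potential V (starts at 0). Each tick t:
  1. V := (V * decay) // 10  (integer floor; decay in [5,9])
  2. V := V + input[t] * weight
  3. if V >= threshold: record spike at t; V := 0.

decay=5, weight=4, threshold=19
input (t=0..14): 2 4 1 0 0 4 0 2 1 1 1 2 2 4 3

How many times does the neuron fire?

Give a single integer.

Answer: 2

Derivation:
t=0: input=2 -> V=8
t=1: input=4 -> V=0 FIRE
t=2: input=1 -> V=4
t=3: input=0 -> V=2
t=4: input=0 -> V=1
t=5: input=4 -> V=16
t=6: input=0 -> V=8
t=7: input=2 -> V=12
t=8: input=1 -> V=10
t=9: input=1 -> V=9
t=10: input=1 -> V=8
t=11: input=2 -> V=12
t=12: input=2 -> V=14
t=13: input=4 -> V=0 FIRE
t=14: input=3 -> V=12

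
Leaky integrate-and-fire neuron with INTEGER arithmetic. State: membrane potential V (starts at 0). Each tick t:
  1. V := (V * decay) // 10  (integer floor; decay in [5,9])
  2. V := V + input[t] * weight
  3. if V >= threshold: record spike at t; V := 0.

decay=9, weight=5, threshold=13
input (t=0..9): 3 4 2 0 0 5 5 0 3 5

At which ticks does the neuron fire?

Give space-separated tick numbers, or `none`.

Answer: 0 1 5 6 8 9

Derivation:
t=0: input=3 -> V=0 FIRE
t=1: input=4 -> V=0 FIRE
t=2: input=2 -> V=10
t=3: input=0 -> V=9
t=4: input=0 -> V=8
t=5: input=5 -> V=0 FIRE
t=6: input=5 -> V=0 FIRE
t=7: input=0 -> V=0
t=8: input=3 -> V=0 FIRE
t=9: input=5 -> V=0 FIRE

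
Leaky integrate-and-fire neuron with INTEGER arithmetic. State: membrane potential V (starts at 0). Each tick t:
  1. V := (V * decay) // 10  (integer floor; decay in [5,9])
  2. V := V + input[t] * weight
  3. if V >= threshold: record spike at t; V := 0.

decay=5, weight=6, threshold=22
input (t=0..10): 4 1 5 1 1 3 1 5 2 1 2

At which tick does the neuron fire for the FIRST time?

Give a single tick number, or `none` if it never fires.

Answer: 0

Derivation:
t=0: input=4 -> V=0 FIRE
t=1: input=1 -> V=6
t=2: input=5 -> V=0 FIRE
t=3: input=1 -> V=6
t=4: input=1 -> V=9
t=5: input=3 -> V=0 FIRE
t=6: input=1 -> V=6
t=7: input=5 -> V=0 FIRE
t=8: input=2 -> V=12
t=9: input=1 -> V=12
t=10: input=2 -> V=18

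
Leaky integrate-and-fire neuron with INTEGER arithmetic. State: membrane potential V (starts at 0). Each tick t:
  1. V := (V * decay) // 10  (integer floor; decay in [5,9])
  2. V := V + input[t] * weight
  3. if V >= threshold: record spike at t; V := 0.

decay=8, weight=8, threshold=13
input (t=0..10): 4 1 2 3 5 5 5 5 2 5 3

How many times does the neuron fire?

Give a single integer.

Answer: 10

Derivation:
t=0: input=4 -> V=0 FIRE
t=1: input=1 -> V=8
t=2: input=2 -> V=0 FIRE
t=3: input=3 -> V=0 FIRE
t=4: input=5 -> V=0 FIRE
t=5: input=5 -> V=0 FIRE
t=6: input=5 -> V=0 FIRE
t=7: input=5 -> V=0 FIRE
t=8: input=2 -> V=0 FIRE
t=9: input=5 -> V=0 FIRE
t=10: input=3 -> V=0 FIRE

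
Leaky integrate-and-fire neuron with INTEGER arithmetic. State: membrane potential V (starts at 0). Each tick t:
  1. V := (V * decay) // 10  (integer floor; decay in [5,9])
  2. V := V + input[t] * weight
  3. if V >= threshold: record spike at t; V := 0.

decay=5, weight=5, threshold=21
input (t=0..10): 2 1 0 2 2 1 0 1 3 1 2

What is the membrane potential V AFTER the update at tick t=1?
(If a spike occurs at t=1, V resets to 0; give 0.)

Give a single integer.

t=0: input=2 -> V=10
t=1: input=1 -> V=10
t=2: input=0 -> V=5
t=3: input=2 -> V=12
t=4: input=2 -> V=16
t=5: input=1 -> V=13
t=6: input=0 -> V=6
t=7: input=1 -> V=8
t=8: input=3 -> V=19
t=9: input=1 -> V=14
t=10: input=2 -> V=17

Answer: 10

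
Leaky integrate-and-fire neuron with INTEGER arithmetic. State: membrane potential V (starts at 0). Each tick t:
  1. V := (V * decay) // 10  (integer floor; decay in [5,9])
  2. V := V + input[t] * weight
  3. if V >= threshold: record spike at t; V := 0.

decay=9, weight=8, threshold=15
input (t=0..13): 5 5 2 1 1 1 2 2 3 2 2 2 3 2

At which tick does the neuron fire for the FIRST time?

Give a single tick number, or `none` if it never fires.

t=0: input=5 -> V=0 FIRE
t=1: input=5 -> V=0 FIRE
t=2: input=2 -> V=0 FIRE
t=3: input=1 -> V=8
t=4: input=1 -> V=0 FIRE
t=5: input=1 -> V=8
t=6: input=2 -> V=0 FIRE
t=7: input=2 -> V=0 FIRE
t=8: input=3 -> V=0 FIRE
t=9: input=2 -> V=0 FIRE
t=10: input=2 -> V=0 FIRE
t=11: input=2 -> V=0 FIRE
t=12: input=3 -> V=0 FIRE
t=13: input=2 -> V=0 FIRE

Answer: 0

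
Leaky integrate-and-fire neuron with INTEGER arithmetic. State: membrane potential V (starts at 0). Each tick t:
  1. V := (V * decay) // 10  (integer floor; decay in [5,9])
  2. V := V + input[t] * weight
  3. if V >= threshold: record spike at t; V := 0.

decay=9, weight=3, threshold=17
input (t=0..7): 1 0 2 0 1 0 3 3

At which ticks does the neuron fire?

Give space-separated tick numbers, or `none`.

Answer: 7

Derivation:
t=0: input=1 -> V=3
t=1: input=0 -> V=2
t=2: input=2 -> V=7
t=3: input=0 -> V=6
t=4: input=1 -> V=8
t=5: input=0 -> V=7
t=6: input=3 -> V=15
t=7: input=3 -> V=0 FIRE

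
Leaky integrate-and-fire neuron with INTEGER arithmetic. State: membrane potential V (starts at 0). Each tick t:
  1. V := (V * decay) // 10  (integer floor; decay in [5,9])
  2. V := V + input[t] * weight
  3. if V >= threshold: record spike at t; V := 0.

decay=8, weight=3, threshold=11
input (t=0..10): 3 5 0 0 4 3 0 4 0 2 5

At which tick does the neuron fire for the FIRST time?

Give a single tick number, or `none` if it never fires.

t=0: input=3 -> V=9
t=1: input=5 -> V=0 FIRE
t=2: input=0 -> V=0
t=3: input=0 -> V=0
t=4: input=4 -> V=0 FIRE
t=5: input=3 -> V=9
t=6: input=0 -> V=7
t=7: input=4 -> V=0 FIRE
t=8: input=0 -> V=0
t=9: input=2 -> V=6
t=10: input=5 -> V=0 FIRE

Answer: 1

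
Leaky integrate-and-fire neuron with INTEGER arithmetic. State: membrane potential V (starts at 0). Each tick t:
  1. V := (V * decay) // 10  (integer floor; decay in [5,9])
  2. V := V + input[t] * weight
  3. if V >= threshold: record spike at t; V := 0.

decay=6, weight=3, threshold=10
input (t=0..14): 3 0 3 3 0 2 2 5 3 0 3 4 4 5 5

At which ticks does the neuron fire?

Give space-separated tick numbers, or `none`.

t=0: input=3 -> V=9
t=1: input=0 -> V=5
t=2: input=3 -> V=0 FIRE
t=3: input=3 -> V=9
t=4: input=0 -> V=5
t=5: input=2 -> V=9
t=6: input=2 -> V=0 FIRE
t=7: input=5 -> V=0 FIRE
t=8: input=3 -> V=9
t=9: input=0 -> V=5
t=10: input=3 -> V=0 FIRE
t=11: input=4 -> V=0 FIRE
t=12: input=4 -> V=0 FIRE
t=13: input=5 -> V=0 FIRE
t=14: input=5 -> V=0 FIRE

Answer: 2 6 7 10 11 12 13 14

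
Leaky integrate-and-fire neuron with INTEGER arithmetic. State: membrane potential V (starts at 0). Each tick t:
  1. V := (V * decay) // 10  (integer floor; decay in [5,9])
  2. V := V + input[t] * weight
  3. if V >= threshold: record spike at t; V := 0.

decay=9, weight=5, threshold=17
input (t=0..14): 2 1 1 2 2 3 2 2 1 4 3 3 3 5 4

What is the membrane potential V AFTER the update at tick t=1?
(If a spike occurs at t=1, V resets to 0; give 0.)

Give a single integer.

Answer: 14

Derivation:
t=0: input=2 -> V=10
t=1: input=1 -> V=14
t=2: input=1 -> V=0 FIRE
t=3: input=2 -> V=10
t=4: input=2 -> V=0 FIRE
t=5: input=3 -> V=15
t=6: input=2 -> V=0 FIRE
t=7: input=2 -> V=10
t=8: input=1 -> V=14
t=9: input=4 -> V=0 FIRE
t=10: input=3 -> V=15
t=11: input=3 -> V=0 FIRE
t=12: input=3 -> V=15
t=13: input=5 -> V=0 FIRE
t=14: input=4 -> V=0 FIRE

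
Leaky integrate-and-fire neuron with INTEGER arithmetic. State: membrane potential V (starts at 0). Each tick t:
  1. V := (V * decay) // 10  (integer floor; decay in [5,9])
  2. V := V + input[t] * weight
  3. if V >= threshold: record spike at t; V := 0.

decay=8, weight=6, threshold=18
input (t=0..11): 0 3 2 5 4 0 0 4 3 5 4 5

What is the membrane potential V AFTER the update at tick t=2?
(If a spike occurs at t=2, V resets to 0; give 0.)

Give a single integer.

Answer: 12

Derivation:
t=0: input=0 -> V=0
t=1: input=3 -> V=0 FIRE
t=2: input=2 -> V=12
t=3: input=5 -> V=0 FIRE
t=4: input=4 -> V=0 FIRE
t=5: input=0 -> V=0
t=6: input=0 -> V=0
t=7: input=4 -> V=0 FIRE
t=8: input=3 -> V=0 FIRE
t=9: input=5 -> V=0 FIRE
t=10: input=4 -> V=0 FIRE
t=11: input=5 -> V=0 FIRE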